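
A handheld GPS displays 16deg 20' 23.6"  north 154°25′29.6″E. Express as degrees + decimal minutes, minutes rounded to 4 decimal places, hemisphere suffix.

Lat: seconds/60 = 0.39333; minutes = 20 + 0.39333 = 20.393333
Longitude: 25 + 29.6/60 = 25.493333′

16° 20.3933′ N, 154° 25.4933′ E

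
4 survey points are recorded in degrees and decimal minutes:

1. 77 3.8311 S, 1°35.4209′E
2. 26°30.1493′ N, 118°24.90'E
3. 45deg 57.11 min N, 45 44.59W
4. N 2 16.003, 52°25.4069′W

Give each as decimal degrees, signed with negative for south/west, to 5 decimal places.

Point 1:
  Lat: 3.8311′ = 0.063852°; total 77.063852
  hemisphere S, so the sign is −
  Longitude: 35.4209′ = 0.590348°; total 1.590348
  E → positive
Point 2:
  Lat: 30.1493′ = 0.502488°; total 26.502488
  N → positive
  λ: 24.9′ = 0.415000°; total 118.415000
  E ⇒ keep positive
Point 3:
  Lat: 57.11′ = 0.951833°; total 45.951833
  N → positive
  Lon: 45 + 44.59/60 = 45.743167
  W → negative
Point 4:
  Latitude: 2 + 16.003/60 = 2.266717
  N ⇒ keep positive
  λ: 52 + 25.4069/60 = 52.423448
  W → negative

1. -77.06385, 1.59035
2. 26.50249, 118.41500
3. 45.95183, -45.74317
4. 2.26672, -52.42345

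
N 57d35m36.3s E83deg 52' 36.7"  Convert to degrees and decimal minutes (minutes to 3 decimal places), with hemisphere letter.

57° 35.605′ N, 83° 52.612′ E

Lat: 35 + 36.3/60 = 35.60500′
λ: 52 + 36.7/60 = 52.61167′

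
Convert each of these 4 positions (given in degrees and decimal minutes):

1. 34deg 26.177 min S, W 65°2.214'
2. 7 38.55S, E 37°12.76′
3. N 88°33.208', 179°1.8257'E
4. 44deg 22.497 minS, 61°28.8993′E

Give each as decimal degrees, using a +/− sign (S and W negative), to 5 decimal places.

1. -34.43628, -65.03690
2. -7.64250, 37.21267
3. 88.55347, 179.03043
4. -44.37495, 61.48166

Point 1:
  Lat: 26.177′ = 0.436283°; total 34.436283
  S ⇒ negate
  Longitude: 2.214′ = 0.036900°; total 65.036900
  W ⇒ negate
Point 2:
  φ: 7 + 38.55/60 = 7.642500
  S → negative
  Lon: 12.76′ = 0.212667°; total 37.212667
  E ⇒ keep positive
Point 3:
  φ: 88 + 33.208/60 = 88.553467
  N → positive
  Lon: 179 + 1.8257/60 = 179.030428
  E → positive
Point 4:
  Lat: 44 + 22.497/60 = 44.374950
  S → negative
  λ: 61 + 28.8993/60 = 61.481655
  E ⇒ keep positive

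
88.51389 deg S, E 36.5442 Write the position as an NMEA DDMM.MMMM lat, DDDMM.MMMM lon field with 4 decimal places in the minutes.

8830.8334,S / 03632.6520,E

Latitude: fractional part 0.513890 → 30.833400 minutes
λ: minutes = (36.544200 − 36) × 60 = 32.652000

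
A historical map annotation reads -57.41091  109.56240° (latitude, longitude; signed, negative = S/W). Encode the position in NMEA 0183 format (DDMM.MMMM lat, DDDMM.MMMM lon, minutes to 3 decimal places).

Latitude is negative → S; |value| = 57.410910
Lat: minutes = (57.410910 − 57) × 60 = 24.65460
Lon: fractional part 0.562400 → 33.74400 minutes

5724.655,S / 10933.744,E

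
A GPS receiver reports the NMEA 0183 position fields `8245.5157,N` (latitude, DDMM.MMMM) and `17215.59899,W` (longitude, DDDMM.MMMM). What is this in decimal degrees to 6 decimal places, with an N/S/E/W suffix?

82.758595° N, 172.259983° W

Lat: degrees = first 2 digits = 82, minutes = 45.5157; 82 + 45.5157/60 = 82.7585950
λ: split at 3 digits → 172° and 15.59899′; 172 + 15.59899/60 = 172.2599832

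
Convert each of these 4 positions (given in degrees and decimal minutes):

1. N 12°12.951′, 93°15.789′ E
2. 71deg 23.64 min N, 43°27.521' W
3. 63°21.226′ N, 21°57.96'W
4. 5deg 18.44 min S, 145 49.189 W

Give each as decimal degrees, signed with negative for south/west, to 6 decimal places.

Point 1:
  φ: 12 + 12.951/60 = 12.2158500
  N → positive
  λ: 15.789′ = 0.263150°; total 93.2631500
  E ⇒ keep positive
Point 2:
  Latitude: 23.64′ = 0.394000°; total 71.3940000
  N → positive
  λ: 27.521′ = 0.458683°; total 43.4586833
  hemisphere W, so the sign is −
Point 3:
  φ: 21.226′ = 0.353767°; total 63.3537667
  N → positive
  λ: 21 + 57.96/60 = 21.9660000
  W ⇒ negate
Point 4:
  Lat: 18.44′ = 0.307333°; total 5.3073333
  hemisphere S, so the sign is −
  Longitude: 49.189′ = 0.819817°; total 145.8198167
  W ⇒ negate

1. 12.215850, 93.263150
2. 71.394000, -43.458683
3. 63.353767, -21.966000
4. -5.307333, -145.819817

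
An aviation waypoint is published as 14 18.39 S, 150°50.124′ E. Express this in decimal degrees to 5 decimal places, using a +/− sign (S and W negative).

-14.30650, 150.83540

Lat: 18.39′ = 0.306500°; total 14.306500
S → negative
Longitude: 50.124′ = 0.835400°; total 150.835400
E ⇒ keep positive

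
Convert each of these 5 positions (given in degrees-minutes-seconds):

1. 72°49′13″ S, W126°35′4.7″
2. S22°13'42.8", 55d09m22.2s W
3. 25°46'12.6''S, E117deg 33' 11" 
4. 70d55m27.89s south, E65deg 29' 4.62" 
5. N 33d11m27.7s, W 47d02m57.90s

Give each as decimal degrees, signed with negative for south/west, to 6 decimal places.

Point 1:
  φ: 49′ + 13″ = 49.21667′; 72 + 49.21667/60 = 72.8202778
  S ⇒ negate
  λ: 35′ + 4.7″ = 35.07833′; 126 + 35.07833/60 = 126.5846389
  hemisphere W, so the sign is −
Point 2:
  Latitude: 22 + 13/60 + 42.8/3600 = 22.2285556
  hemisphere S, so the sign is −
  Lon: 55° + 9/60 + 22.2/3600 = 55 + 0.150000 + 0.006167 = 55.1561667
  hemisphere W, so the sign is −
Point 3:
  Lat: 46′ + 12.6″ = 46.21000′; 25 + 46.21000/60 = 25.7701667
  S ⇒ negate
  Lon: 33′ + 11″ = 33.18333′; 117 + 33.18333/60 = 117.5530556
  E → positive
Point 4:
  Latitude: 70 + 55/60 + 27.89/3600 = 70.9244139
  S ⇒ negate
  Lon: 29′ + 4.62″ = 29.07700′; 65 + 29.07700/60 = 65.4846167
  E ⇒ keep positive
Point 5:
  φ: 33 + 11/60 + 27.7/3600 = 33.1910278
  N ⇒ keep positive
  Longitude: 47° + 2/60 + 57.9/3600 = 47 + 0.033333 + 0.016083 = 47.0494167
  hemisphere W, so the sign is −

1. -72.820278, -126.584639
2. -22.228556, -55.156167
3. -25.770167, 117.553056
4. -70.924414, 65.484617
5. 33.191028, -47.049417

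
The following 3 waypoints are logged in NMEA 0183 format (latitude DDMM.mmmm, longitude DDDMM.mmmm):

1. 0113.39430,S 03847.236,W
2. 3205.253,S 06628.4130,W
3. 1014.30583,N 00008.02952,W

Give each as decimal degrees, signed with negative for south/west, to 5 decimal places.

1. -1.22324, -38.78727
2. -32.08755, -66.47355
3. 10.23843, -0.13383

Point 1:
  φ: split at 2 digits → 01° and 13.3943′; 1 + 13.3943/60 = 1.223238
  S → negative
  λ: degrees = first 3 digits = 38, minutes = 47.236; 38 + 47.236/60 = 38.787267
  W → negative
Point 2:
  φ: degrees = first 2 digits = 32, minutes = 5.253; 32 + 5.253/60 = 32.087550
  S ⇒ negate
  Longitude: split at 3 digits → 066° and 28.413′; 66 + 28.413/60 = 66.473550
  W ⇒ negate
Point 3:
  Latitude: split at 2 digits → 10° and 14.30583′; 10 + 14.30583/60 = 10.238431
  N → positive
  Longitude: split at 3 digits → 000° and 8.02952′; 0 + 8.02952/60 = 0.133825
  W ⇒ negate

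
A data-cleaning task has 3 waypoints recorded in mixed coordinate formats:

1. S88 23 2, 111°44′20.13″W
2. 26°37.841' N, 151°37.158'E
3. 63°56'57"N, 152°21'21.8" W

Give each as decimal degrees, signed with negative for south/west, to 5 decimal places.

1. -88.38389, -111.73893
2. 26.63068, 151.61930
3. 63.94917, -152.35606

Point 1:
  φ: 23′ + 2″ = 23.03333′; 88 + 23.03333/60 = 88.383889
  S → negative
  Longitude: 111 + 44/60 + 20.13/3600 = 111.738925
  hemisphere W, so the sign is −
Point 2:
  Latitude: 26 + 37.841/60 = 26.630683
  N ⇒ keep positive
  Longitude: 151 + 37.158/60 = 151.619300
  E ⇒ keep positive
Point 3:
  Latitude: 56′ + 57″ = 56.95000′; 63 + 56.95000/60 = 63.949167
  N ⇒ keep positive
  Lon: 21′ + 21.8″ = 21.36333′; 152 + 21.36333/60 = 152.356056
  W → negative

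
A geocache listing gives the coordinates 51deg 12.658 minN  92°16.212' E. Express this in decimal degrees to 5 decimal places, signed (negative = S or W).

51.21097, 92.27020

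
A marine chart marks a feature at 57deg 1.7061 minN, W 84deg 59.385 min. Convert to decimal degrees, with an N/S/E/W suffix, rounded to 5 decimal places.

57.02844° N, 84.98975° W

φ: 57 + 1.7061/60 = 57.028435
Lon: 84 + 59.385/60 = 84.989750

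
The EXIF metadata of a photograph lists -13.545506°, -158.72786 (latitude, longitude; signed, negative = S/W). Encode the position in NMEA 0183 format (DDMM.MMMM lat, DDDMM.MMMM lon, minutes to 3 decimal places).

Latitude is negative → S; |value| = 13.545506
Latitude: 13° + 0.545506 × 60 = 13° 32.73036′
Longitude is negative → W; |value| = 158.727860
Lon: fractional part 0.727860 → 43.67160 minutes

1332.730,S / 15843.672,W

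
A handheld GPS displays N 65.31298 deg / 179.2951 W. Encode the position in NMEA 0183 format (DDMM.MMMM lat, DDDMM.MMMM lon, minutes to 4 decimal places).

6518.7788,N / 17917.7060,W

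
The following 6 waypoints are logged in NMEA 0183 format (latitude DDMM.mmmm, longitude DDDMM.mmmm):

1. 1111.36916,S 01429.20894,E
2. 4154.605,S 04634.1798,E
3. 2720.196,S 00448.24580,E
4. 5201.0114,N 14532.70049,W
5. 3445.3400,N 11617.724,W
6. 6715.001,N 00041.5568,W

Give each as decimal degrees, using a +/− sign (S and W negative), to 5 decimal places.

1. -11.18949, 14.48682
2. -41.91008, 46.56966
3. -27.33660, 4.80410
4. 52.01686, -145.54501
5. 34.75567, -116.29540
6. 67.25002, -0.69261

Point 1:
  Lat: split at 2 digits → 11° and 11.36916′; 11 + 11.36916/60 = 11.189486
  S → negative
  Lon: split at 3 digits → 014° and 29.20894′; 14 + 29.20894/60 = 14.486816
  E ⇒ keep positive
Point 2:
  φ: degrees = first 2 digits = 41, minutes = 54.605; 41 + 54.605/60 = 41.910083
  hemisphere S, so the sign is −
  λ: degrees = first 3 digits = 46, minutes = 34.1798; 46 + 34.1798/60 = 46.569663
  E → positive
Point 3:
  Latitude: degrees = first 2 digits = 27, minutes = 20.196; 27 + 20.196/60 = 27.336600
  hemisphere S, so the sign is −
  λ: degrees = first 3 digits = 4, minutes = 48.2458; 4 + 48.2458/60 = 4.804097
  E → positive
Point 4:
  Latitude: split at 2 digits → 52° and 1.0114′; 52 + 1.0114/60 = 52.016857
  N → positive
  Lon: degrees = first 3 digits = 145, minutes = 32.70049; 145 + 32.70049/60 = 145.545008
  W → negative
Point 5:
  Latitude: degrees = first 2 digits = 34, minutes = 45.34; 34 + 45.34/60 = 34.755667
  N ⇒ keep positive
  Longitude: split at 3 digits → 116° and 17.724′; 116 + 17.724/60 = 116.295400
  hemisphere W, so the sign is −
Point 6:
  Lat: degrees = first 2 digits = 67, minutes = 15.001; 67 + 15.001/60 = 67.250017
  N → positive
  Lon: degrees = first 3 digits = 0, minutes = 41.5568; 0 + 41.5568/60 = 0.692613
  W → negative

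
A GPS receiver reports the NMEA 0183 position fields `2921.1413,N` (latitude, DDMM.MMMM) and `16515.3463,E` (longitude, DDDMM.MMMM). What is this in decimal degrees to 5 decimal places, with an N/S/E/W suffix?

Latitude: split at 2 digits → 29° and 21.1413′; 29 + 21.1413/60 = 29.352355
Lon: split at 3 digits → 165° and 15.3463′; 165 + 15.3463/60 = 165.255772

29.35236° N, 165.25577° E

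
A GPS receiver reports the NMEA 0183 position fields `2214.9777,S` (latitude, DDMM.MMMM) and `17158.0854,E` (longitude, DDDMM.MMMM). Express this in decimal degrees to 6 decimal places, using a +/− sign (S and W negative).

Latitude: degrees = first 2 digits = 22, minutes = 14.9777; 22 + 14.9777/60 = 22.2496283
hemisphere S, so the sign is −
Lon: degrees = first 3 digits = 171, minutes = 58.0854; 171 + 58.0854/60 = 171.9680900
E → positive

-22.249628, 171.968090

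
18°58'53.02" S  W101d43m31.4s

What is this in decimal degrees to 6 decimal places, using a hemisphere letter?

18.981394° S, 101.725389° W

φ: 58′ + 53.02″ = 58.88367′; 18 + 58.88367/60 = 18.9813944
Longitude: 101° + 43/60 + 31.4/3600 = 101 + 0.716667 + 0.008722 = 101.7253889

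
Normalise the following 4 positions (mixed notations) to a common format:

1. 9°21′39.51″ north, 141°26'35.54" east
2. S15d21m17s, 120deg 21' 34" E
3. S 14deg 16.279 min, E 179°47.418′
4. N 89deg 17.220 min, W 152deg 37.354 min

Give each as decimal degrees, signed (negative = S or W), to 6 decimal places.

1. 9.360975, 141.443206
2. -15.354722, 120.359444
3. -14.271317, 179.790300
4. 89.287000, -152.622567

Point 1:
  Latitude: 21′ + 39.51″ = 21.65850′; 9 + 21.65850/60 = 9.3609750
  N → positive
  Lon: 141° + 26/60 + 35.54/3600 = 141 + 0.433333 + 0.009872 = 141.4432056
  E ⇒ keep positive
Point 2:
  Latitude: 15° + 21/60 + 17/3600 = 15 + 0.350000 + 0.004722 = 15.3547222
  hemisphere S, so the sign is −
  Lon: 120° + 21/60 + 34/3600 = 120 + 0.350000 + 0.009444 = 120.3594444
  E → positive
Point 3:
  φ: 16.279′ = 0.271317°; total 14.2713167
  hemisphere S, so the sign is −
  λ: 47.418′ = 0.790300°; total 179.7903000
  E → positive
Point 4:
  φ: 17.22′ = 0.287000°; total 89.2870000
  N ⇒ keep positive
  Longitude: 37.354′ = 0.622567°; total 152.6225667
  W → negative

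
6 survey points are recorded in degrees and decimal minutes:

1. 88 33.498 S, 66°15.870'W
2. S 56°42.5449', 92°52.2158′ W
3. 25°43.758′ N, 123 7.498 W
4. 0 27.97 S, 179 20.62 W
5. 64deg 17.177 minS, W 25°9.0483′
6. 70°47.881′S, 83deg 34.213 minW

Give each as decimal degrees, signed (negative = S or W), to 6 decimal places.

1. -88.558300, -66.264500
2. -56.709082, -92.870263
3. 25.729300, -123.124967
4. -0.466167, -179.343667
5. -64.286283, -25.150805
6. -70.798017, -83.570217

Point 1:
  Lat: 33.498′ = 0.558300°; total 88.5583000
  hemisphere S, so the sign is −
  λ: 66 + 15.87/60 = 66.2645000
  hemisphere W, so the sign is −
Point 2:
  φ: 56 + 42.5449/60 = 56.7090817
  hemisphere S, so the sign is −
  Lon: 92 + 52.2158/60 = 92.8702633
  W ⇒ negate
Point 3:
  φ: 43.758′ = 0.729300°; total 25.7293000
  N → positive
  λ: 123 + 7.498/60 = 123.1249667
  W → negative
Point 4:
  φ: 0 + 27.97/60 = 0.4661667
  S ⇒ negate
  Longitude: 179 + 20.62/60 = 179.3436667
  W ⇒ negate
Point 5:
  Lat: 64 + 17.177/60 = 64.2862833
  hemisphere S, so the sign is −
  λ: 25 + 9.0483/60 = 25.1508050
  hemisphere W, so the sign is −
Point 6:
  φ: 70 + 47.881/60 = 70.7980167
  S → negative
  Lon: 34.213′ = 0.570217°; total 83.5702167
  W ⇒ negate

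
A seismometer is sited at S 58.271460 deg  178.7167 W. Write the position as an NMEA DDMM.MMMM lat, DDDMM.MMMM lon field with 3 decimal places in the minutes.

φ: minutes = (58.271460 − 58) × 60 = 16.28760
Longitude: fractional part 0.716700 → 43.00200 minutes

5816.288,S / 17843.002,W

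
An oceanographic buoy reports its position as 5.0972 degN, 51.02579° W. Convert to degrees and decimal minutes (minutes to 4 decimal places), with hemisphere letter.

φ: fractional part 0.097200 → 5.832000 minutes
Lon: 51° + 0.025790 × 60 = 51° 1.547400′

5° 5.8320′ N, 51° 1.5474′ W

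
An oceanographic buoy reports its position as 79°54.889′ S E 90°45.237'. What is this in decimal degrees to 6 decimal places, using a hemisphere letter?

φ: 54.889′ = 0.914817°; total 79.9148167
Longitude: 45.237′ = 0.753950°; total 90.7539500

79.914817° S, 90.753950° E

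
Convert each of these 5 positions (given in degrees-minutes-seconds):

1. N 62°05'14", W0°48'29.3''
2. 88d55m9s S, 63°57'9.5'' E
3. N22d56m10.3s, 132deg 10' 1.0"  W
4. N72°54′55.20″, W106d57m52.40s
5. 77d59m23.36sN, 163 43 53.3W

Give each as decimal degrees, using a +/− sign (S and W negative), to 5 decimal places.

Point 1:
  Lat: 62° + 5/60 + 14/3600 = 62 + 0.083333 + 0.003889 = 62.087222
  N → positive
  Lon: 0° + 48/60 + 29.3/3600 = 0 + 0.800000 + 0.008139 = 0.808139
  hemisphere W, so the sign is −
Point 2:
  Latitude: 88 + 55/60 + 9/3600 = 88.919167
  S → negative
  Lon: 63 + 57/60 + 9.5/3600 = 63.952639
  E ⇒ keep positive
Point 3:
  φ: 22 + 56/60 + 10.3/3600 = 22.936194
  N → positive
  Lon: 10′ + 1″ = 10.01667′; 132 + 10.01667/60 = 132.166944
  hemisphere W, so the sign is −
Point 4:
  φ: 54′ + 55.2″ = 54.92000′; 72 + 54.92000/60 = 72.915333
  N → positive
  λ: 106 + 57/60 + 52.4/3600 = 106.964556
  W ⇒ negate
Point 5:
  φ: 77 + 59/60 + 23.36/3600 = 77.989822
  N ⇒ keep positive
  Longitude: 163° + 43/60 + 53.3/3600 = 163 + 0.716667 + 0.014806 = 163.731472
  W ⇒ negate

1. 62.08722, -0.80814
2. -88.91917, 63.95264
3. 22.93619, -132.16694
4. 72.91533, -106.96456
5. 77.98982, -163.73147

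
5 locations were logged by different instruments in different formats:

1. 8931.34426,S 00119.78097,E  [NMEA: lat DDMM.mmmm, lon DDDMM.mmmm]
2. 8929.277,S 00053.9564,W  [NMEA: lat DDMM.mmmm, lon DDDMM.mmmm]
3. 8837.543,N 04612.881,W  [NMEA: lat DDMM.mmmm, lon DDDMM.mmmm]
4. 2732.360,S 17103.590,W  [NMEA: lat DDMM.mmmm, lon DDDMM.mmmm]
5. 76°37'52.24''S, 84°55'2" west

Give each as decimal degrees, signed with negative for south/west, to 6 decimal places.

1. -89.522404, 1.329683
2. -89.487950, -0.899273
3. 88.625717, -46.214683
4. -27.539333, -171.059833
5. -76.631178, -84.917222

Point 1:
  φ: split at 2 digits → 89° and 31.34426′; 89 + 31.34426/60 = 89.5224043
  S ⇒ negate
  λ: split at 3 digits → 001° and 19.78097′; 1 + 19.78097/60 = 1.3296828
  E ⇒ keep positive
Point 2:
  Lat: split at 2 digits → 89° and 29.277′; 89 + 29.277/60 = 89.4879500
  hemisphere S, so the sign is −
  λ: degrees = first 3 digits = 0, minutes = 53.9564; 0 + 53.9564/60 = 0.8992733
  hemisphere W, so the sign is −
Point 3:
  φ: degrees = first 2 digits = 88, minutes = 37.543; 88 + 37.543/60 = 88.6257167
  N → positive
  Lon: degrees = first 3 digits = 46, minutes = 12.881; 46 + 12.881/60 = 46.2146833
  hemisphere W, so the sign is −
Point 4:
  Latitude: split at 2 digits → 27° and 32.36′; 27 + 32.36/60 = 27.5393333
  S ⇒ negate
  Lon: degrees = first 3 digits = 171, minutes = 3.59; 171 + 3.59/60 = 171.0598333
  W → negative
Point 5:
  φ: 76° + 37/60 + 52.24/3600 = 76 + 0.616667 + 0.014511 = 76.6311778
  hemisphere S, so the sign is −
  λ: 55′ + 2″ = 55.03333′; 84 + 55.03333/60 = 84.9172222
  W ⇒ negate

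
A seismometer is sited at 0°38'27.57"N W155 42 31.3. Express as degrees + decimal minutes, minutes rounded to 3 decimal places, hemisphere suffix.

Lat: 38 + 27.57/60 = 38.45950′
Lon: 42 + 31.3/60 = 42.52167′

0° 38.460′ N, 155° 42.522′ W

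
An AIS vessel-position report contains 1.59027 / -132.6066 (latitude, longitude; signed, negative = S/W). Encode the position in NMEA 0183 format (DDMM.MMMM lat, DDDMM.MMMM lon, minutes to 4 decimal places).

0135.4162,N / 13236.3960,W

Latitude: fractional part 0.590270 → 35.416200 minutes
Longitude is negative → W; |value| = 132.606600
Lon: 132° + 0.606600 × 60 = 132° 36.396000′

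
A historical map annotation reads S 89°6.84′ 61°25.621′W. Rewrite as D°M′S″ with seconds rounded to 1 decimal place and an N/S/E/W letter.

Lat: fractional minutes 0.84000 × 60 = 50.400″
Lon: 25.62100′ → 25′ and 0.62100 × 60 = 37.260″

89°06′50.4″ S, 61°25′37.3″ W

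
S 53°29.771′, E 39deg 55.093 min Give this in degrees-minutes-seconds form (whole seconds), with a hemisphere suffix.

53°29′46″ S, 39°55′6″ E

Lat: fractional minutes 0.77100 × 60 = 46.26″
Lon: 55.09300′ → 55′ and 0.09300 × 60 = 5.58″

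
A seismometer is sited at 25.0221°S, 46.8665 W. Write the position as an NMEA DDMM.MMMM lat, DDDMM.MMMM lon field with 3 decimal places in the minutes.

2501.326,S / 04651.990,W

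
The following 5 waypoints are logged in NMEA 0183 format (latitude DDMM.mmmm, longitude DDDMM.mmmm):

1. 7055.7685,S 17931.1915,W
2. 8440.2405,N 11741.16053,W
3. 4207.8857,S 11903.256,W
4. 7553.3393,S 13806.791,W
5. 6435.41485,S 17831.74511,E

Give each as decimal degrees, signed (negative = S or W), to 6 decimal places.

1. -70.929475, -179.519858
2. 84.670675, -117.686009
3. -42.131428, -119.054267
4. -75.888988, -138.113183
5. -64.590248, 178.529085

Point 1:
  φ: degrees = first 2 digits = 70, minutes = 55.7685; 70 + 55.7685/60 = 70.9294750
  S ⇒ negate
  λ: degrees = first 3 digits = 179, minutes = 31.1915; 179 + 31.1915/60 = 179.5198583
  W ⇒ negate
Point 2:
  Lat: degrees = first 2 digits = 84, minutes = 40.2405; 84 + 40.2405/60 = 84.6706750
  N → positive
  Longitude: degrees = first 3 digits = 117, minutes = 41.16053; 117 + 41.16053/60 = 117.6860088
  W → negative
Point 3:
  Lat: split at 2 digits → 42° and 7.8857′; 42 + 7.8857/60 = 42.1314283
  S ⇒ negate
  Longitude: split at 3 digits → 119° and 3.256′; 119 + 3.256/60 = 119.0542667
  hemisphere W, so the sign is −
Point 4:
  φ: degrees = first 2 digits = 75, minutes = 53.3393; 75 + 53.3393/60 = 75.8889883
  S → negative
  Longitude: degrees = first 3 digits = 138, minutes = 6.791; 138 + 6.791/60 = 138.1131833
  W → negative
Point 5:
  φ: degrees = first 2 digits = 64, minutes = 35.41485; 64 + 35.41485/60 = 64.5902475
  S ⇒ negate
  λ: split at 3 digits → 178° and 31.74511′; 178 + 31.74511/60 = 178.5290852
  E ⇒ keep positive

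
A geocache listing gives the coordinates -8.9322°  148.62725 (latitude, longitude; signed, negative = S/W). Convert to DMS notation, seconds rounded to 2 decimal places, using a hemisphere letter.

8°55′55.92″ S, 148°37′38.10″ E

Latitude is negative → S; |value| = 8.932200
Latitude: 0.932200° → 55.93200′; 0.93200 × 60 = 55.9200″
λ: 0.627250 × 60 = 37.63500′ → 37′, remainder × 60 = 38.1000″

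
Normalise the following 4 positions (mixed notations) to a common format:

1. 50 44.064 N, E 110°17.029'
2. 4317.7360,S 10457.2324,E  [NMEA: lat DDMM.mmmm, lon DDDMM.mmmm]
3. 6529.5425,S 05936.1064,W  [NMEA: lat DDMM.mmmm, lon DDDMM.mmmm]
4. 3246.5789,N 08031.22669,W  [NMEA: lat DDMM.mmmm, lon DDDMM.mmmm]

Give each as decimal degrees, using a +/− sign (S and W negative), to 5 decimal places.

Point 1:
  Latitude: 44.064′ = 0.734400°; total 50.734400
  N ⇒ keep positive
  λ: 110 + 17.029/60 = 110.283817
  E → positive
Point 2:
  Latitude: split at 2 digits → 43° and 17.736′; 43 + 17.736/60 = 43.295600
  S → negative
  Lon: split at 3 digits → 104° and 57.2324′; 104 + 57.2324/60 = 104.953873
  E ⇒ keep positive
Point 3:
  Lat: split at 2 digits → 65° and 29.5425′; 65 + 29.5425/60 = 65.492375
  S ⇒ negate
  λ: split at 3 digits → 059° and 36.1064′; 59 + 36.1064/60 = 59.601773
  W → negative
Point 4:
  Latitude: degrees = first 2 digits = 32, minutes = 46.5789; 32 + 46.5789/60 = 32.776315
  N ⇒ keep positive
  Longitude: split at 3 digits → 080° and 31.22669′; 80 + 31.22669/60 = 80.520445
  hemisphere W, so the sign is −

1. 50.73440, 110.28382
2. -43.29560, 104.95387
3. -65.49238, -59.60177
4. 32.77632, -80.52044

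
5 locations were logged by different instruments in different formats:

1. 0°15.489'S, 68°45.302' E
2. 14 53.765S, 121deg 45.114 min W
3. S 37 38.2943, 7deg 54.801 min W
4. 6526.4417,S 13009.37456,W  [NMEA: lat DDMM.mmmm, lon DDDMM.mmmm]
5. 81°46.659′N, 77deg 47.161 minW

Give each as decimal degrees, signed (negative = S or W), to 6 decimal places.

Point 1:
  Lat: 0 + 15.489/60 = 0.2581500
  S → negative
  λ: 45.302′ = 0.755033°; total 68.7550333
  E → positive
Point 2:
  φ: 53.765′ = 0.896083°; total 14.8960833
  S ⇒ negate
  λ: 121 + 45.114/60 = 121.7519000
  W → negative
Point 3:
  Latitude: 38.2943′ = 0.638238°; total 37.6382383
  S ⇒ negate
  Lon: 7 + 54.801/60 = 7.9133500
  W ⇒ negate
Point 4:
  φ: degrees = first 2 digits = 65, minutes = 26.4417; 65 + 26.4417/60 = 65.4406950
  hemisphere S, so the sign is −
  Lon: degrees = first 3 digits = 130, minutes = 9.37456; 130 + 9.37456/60 = 130.1562427
  W → negative
Point 5:
  φ: 81 + 46.659/60 = 81.7776500
  N ⇒ keep positive
  λ: 47.161′ = 0.786017°; total 77.7860167
  W → negative

1. -0.258150, 68.755033
2. -14.896083, -121.751900
3. -37.638238, -7.913350
4. -65.440695, -130.156243
5. 81.777650, -77.786017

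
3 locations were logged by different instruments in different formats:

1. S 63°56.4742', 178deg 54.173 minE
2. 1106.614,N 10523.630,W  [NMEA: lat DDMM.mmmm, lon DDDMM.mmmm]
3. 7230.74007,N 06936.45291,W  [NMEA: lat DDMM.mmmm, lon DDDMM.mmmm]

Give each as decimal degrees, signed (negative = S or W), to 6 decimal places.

1. -63.941237, 178.902883
2. 11.110233, -105.393833
3. 72.512335, -69.607549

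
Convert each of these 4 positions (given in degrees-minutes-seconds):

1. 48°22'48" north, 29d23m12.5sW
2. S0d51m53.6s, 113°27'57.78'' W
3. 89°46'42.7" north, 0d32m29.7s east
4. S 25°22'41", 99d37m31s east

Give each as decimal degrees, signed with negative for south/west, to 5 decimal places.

Point 1:
  φ: 22′ + 48″ = 22.80000′; 48 + 22.80000/60 = 48.380000
  N → positive
  λ: 29 + 23/60 + 12.5/3600 = 29.386806
  hemisphere W, so the sign is −
Point 2:
  φ: 51′ + 53.6″ = 51.89333′; 0 + 51.89333/60 = 0.864889
  S → negative
  λ: 27′ + 57.78″ = 27.96300′; 113 + 27.96300/60 = 113.466050
  W ⇒ negate
Point 3:
  φ: 46′ + 42.7″ = 46.71167′; 89 + 46.71167/60 = 89.778528
  N → positive
  λ: 32′ + 29.7″ = 32.49500′; 0 + 32.49500/60 = 0.541583
  E → positive
Point 4:
  φ: 25° + 22/60 + 41/3600 = 25 + 0.366667 + 0.011389 = 25.378056
  S ⇒ negate
  λ: 37′ + 31″ = 37.51667′; 99 + 37.51667/60 = 99.625278
  E → positive

1. 48.38000, -29.38681
2. -0.86489, -113.46605
3. 89.77853, 0.54158
4. -25.37806, 99.62528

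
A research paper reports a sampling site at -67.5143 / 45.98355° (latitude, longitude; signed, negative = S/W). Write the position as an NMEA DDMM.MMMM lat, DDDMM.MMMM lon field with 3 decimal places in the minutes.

6730.858,S / 04559.013,E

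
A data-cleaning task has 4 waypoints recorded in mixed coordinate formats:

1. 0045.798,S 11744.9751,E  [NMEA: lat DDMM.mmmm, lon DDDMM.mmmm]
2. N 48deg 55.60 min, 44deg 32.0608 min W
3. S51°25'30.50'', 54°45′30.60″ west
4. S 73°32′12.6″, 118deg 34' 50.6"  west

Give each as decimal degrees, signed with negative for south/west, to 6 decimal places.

1. -0.763300, 117.749585
2. 48.926667, -44.534347
3. -51.425139, -54.758500
4. -73.536833, -118.580722

Point 1:
  Latitude: degrees = first 2 digits = 0, minutes = 45.798; 0 + 45.798/60 = 0.7633000
  S → negative
  Longitude: degrees = first 3 digits = 117, minutes = 44.9751; 117 + 44.9751/60 = 117.7495850
  E ⇒ keep positive
Point 2:
  φ: 48 + 55.6/60 = 48.9266667
  N → positive
  λ: 44 + 32.0608/60 = 44.5343467
  W ⇒ negate
Point 3:
  Latitude: 51 + 25/60 + 30.5/3600 = 51.4251389
  S ⇒ negate
  Lon: 45′ + 30.6″ = 45.51000′; 54 + 45.51000/60 = 54.7585000
  hemisphere W, so the sign is −
Point 4:
  φ: 73° + 32/60 + 12.6/3600 = 73 + 0.533333 + 0.003500 = 73.5368333
  S → negative
  λ: 34′ + 50.6″ = 34.84333′; 118 + 34.84333/60 = 118.5807222
  W ⇒ negate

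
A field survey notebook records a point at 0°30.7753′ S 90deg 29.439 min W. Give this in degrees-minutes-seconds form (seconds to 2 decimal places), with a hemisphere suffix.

φ: fractional minutes 0.77530 × 60 = 46.5180″
λ: fractional minutes 0.43900 × 60 = 26.3400″

0°30′46.52″ S, 90°29′26.34″ W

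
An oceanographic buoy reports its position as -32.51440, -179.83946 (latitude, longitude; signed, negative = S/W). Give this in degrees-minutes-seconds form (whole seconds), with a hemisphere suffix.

Latitude is negative → S; |value| = 32.514400
Lat: 0.514400° → 30.86400′; 0.86400 × 60 = 51.84″
Longitude is negative → W; |value| = 179.839460
Longitude: 0.839460° → 50.36760′; 0.36760 × 60 = 22.06″

32°30′52″ S, 179°50′22″ W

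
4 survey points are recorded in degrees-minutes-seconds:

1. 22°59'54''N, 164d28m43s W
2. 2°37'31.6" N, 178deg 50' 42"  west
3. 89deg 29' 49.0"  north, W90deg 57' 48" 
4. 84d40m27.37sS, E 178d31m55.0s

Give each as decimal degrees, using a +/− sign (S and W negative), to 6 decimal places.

1. 22.998333, -164.478611
2. 2.625444, -178.845000
3. 89.496944, -90.963333
4. -84.674269, 178.531944

Point 1:
  φ: 22 + 59/60 + 54/3600 = 22.9983333
  N ⇒ keep positive
  λ: 28′ + 43″ = 28.71667′; 164 + 28.71667/60 = 164.4786111
  hemisphere W, so the sign is −
Point 2:
  Lat: 2° + 37/60 + 31.6/3600 = 2 + 0.616667 + 0.008778 = 2.6254444
  N → positive
  λ: 178° + 50/60 + 42/3600 = 178 + 0.833333 + 0.011667 = 178.8450000
  hemisphere W, so the sign is −
Point 3:
  Latitude: 29′ + 49″ = 29.81667′; 89 + 29.81667/60 = 89.4969444
  N → positive
  Longitude: 90° + 57/60 + 48/3600 = 90 + 0.950000 + 0.013333 = 90.9633333
  W → negative
Point 4:
  Latitude: 84 + 40/60 + 27.37/3600 = 84.6742694
  S → negative
  λ: 31′ + 55″ = 31.91667′; 178 + 31.91667/60 = 178.5319444
  E → positive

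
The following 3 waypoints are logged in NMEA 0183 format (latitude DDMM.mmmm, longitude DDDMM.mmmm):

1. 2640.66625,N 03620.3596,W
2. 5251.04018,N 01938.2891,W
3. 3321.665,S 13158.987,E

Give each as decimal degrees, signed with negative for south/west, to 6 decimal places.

1. 26.677771, -36.339327
2. 52.850670, -19.638152
3. -33.361083, 131.983117

Point 1:
  φ: split at 2 digits → 26° and 40.66625′; 26 + 40.66625/60 = 26.6777708
  N → positive
  λ: split at 3 digits → 036° and 20.3596′; 36 + 20.3596/60 = 36.3393267
  W → negative
Point 2:
  φ: split at 2 digits → 52° and 51.04018′; 52 + 51.04018/60 = 52.8506697
  N → positive
  λ: degrees = first 3 digits = 19, minutes = 38.2891; 19 + 38.2891/60 = 19.6381517
  hemisphere W, so the sign is −
Point 3:
  Lat: split at 2 digits → 33° and 21.665′; 33 + 21.665/60 = 33.3610833
  S → negative
  λ: split at 3 digits → 131° and 58.987′; 131 + 58.987/60 = 131.9831167
  E ⇒ keep positive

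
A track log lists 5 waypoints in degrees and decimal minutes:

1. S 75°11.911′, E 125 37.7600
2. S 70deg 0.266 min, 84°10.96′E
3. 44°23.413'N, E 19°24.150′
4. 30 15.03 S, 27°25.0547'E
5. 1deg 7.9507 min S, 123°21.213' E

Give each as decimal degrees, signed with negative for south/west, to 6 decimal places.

1. -75.198517, 125.629333
2. -70.004433, 84.182667
3. 44.390217, 19.402500
4. -30.250500, 27.417578
5. -1.132512, 123.353550

Point 1:
  Latitude: 11.911′ = 0.198517°; total 75.1985167
  hemisphere S, so the sign is −
  Longitude: 125 + 37.76/60 = 125.6293333
  E → positive
Point 2:
  Lat: 0.266′ = 0.004433°; total 70.0044333
  S ⇒ negate
  Lon: 10.96′ = 0.182667°; total 84.1826667
  E ⇒ keep positive
Point 3:
  Latitude: 23.413′ = 0.390217°; total 44.3902167
  N ⇒ keep positive
  λ: 19 + 24.15/60 = 19.4025000
  E ⇒ keep positive
Point 4:
  φ: 30 + 15.03/60 = 30.2505000
  S → negative
  Lon: 27 + 25.0547/60 = 27.4175783
  E → positive
Point 5:
  Lat: 1 + 7.9507/60 = 1.1325117
  S ⇒ negate
  Lon: 21.213′ = 0.353550°; total 123.3535500
  E ⇒ keep positive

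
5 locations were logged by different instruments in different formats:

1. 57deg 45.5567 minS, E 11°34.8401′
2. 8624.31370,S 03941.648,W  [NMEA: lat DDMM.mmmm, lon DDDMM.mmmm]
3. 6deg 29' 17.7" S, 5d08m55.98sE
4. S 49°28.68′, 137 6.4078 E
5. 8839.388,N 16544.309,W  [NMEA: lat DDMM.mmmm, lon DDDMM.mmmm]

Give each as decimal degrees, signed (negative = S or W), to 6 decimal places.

1. -57.759278, 11.580668
2. -86.405228, -39.694133
3. -6.488250, 5.148883
4. -49.478000, 137.106797
5. 88.656467, -165.738483

Point 1:
  Lat: 57 + 45.5567/60 = 57.7592783
  S ⇒ negate
  λ: 11 + 34.8401/60 = 11.5806683
  E ⇒ keep positive
Point 2:
  Latitude: split at 2 digits → 86° and 24.3137′; 86 + 24.3137/60 = 86.4052283
  S ⇒ negate
  Lon: degrees = first 3 digits = 39, minutes = 41.648; 39 + 41.648/60 = 39.6941333
  hemisphere W, so the sign is −
Point 3:
  φ: 29′ + 17.7″ = 29.29500′; 6 + 29.29500/60 = 6.4882500
  S ⇒ negate
  Lon: 5 + 8/60 + 55.98/3600 = 5.1488833
  E → positive
Point 4:
  Lat: 28.68′ = 0.478000°; total 49.4780000
  hemisphere S, so the sign is −
  Longitude: 6.4078′ = 0.106797°; total 137.1067967
  E → positive
Point 5:
  Latitude: split at 2 digits → 88° and 39.388′; 88 + 39.388/60 = 88.6564667
  N ⇒ keep positive
  λ: degrees = first 3 digits = 165, minutes = 44.309; 165 + 44.309/60 = 165.7384833
  W ⇒ negate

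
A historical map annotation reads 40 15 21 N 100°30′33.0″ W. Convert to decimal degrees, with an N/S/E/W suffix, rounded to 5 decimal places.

φ: 15′ + 21″ = 15.35000′; 40 + 15.35000/60 = 40.255833
Lon: 100 + 30/60 + 33/3600 = 100.509167

40.25583° N, 100.50917° W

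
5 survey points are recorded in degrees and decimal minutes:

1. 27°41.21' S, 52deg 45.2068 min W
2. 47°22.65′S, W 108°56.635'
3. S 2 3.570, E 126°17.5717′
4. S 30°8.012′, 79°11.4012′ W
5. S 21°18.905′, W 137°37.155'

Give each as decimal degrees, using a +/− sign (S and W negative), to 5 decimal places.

Point 1:
  Lat: 27 + 41.21/60 = 27.686833
  hemisphere S, so the sign is −
  λ: 52 + 45.2068/60 = 52.753447
  W ⇒ negate
Point 2:
  Latitude: 22.65′ = 0.377500°; total 47.377500
  S → negative
  Lon: 108 + 56.635/60 = 108.943917
  W → negative
Point 3:
  Lat: 3.57′ = 0.059500°; total 2.059500
  S → negative
  Lon: 126 + 17.5717/60 = 126.292862
  E → positive
Point 4:
  Latitude: 30 + 8.012/60 = 30.133533
  S → negative
  Longitude: 11.4012′ = 0.190020°; total 79.190020
  W ⇒ negate
Point 5:
  Latitude: 21 + 18.905/60 = 21.315083
  S ⇒ negate
  λ: 137 + 37.155/60 = 137.619250
  W ⇒ negate

1. -27.68683, -52.75345
2. -47.37750, -108.94392
3. -2.05950, 126.29286
4. -30.13353, -79.19002
5. -21.31508, -137.61925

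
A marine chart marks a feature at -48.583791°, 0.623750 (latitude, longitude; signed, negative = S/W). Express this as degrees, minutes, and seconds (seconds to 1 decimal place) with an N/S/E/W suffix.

Latitude is negative → S; |value| = 48.583791
Lat: 0.583791° → 35.02746′; 0.02746 × 60 = 1.648″
λ: whole degrees 0; 37.42500′ → 37′ and 25.500″

48°35′1.6″ S, 0°37′25.5″ E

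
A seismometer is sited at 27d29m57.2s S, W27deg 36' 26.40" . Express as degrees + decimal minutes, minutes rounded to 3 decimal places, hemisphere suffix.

27° 29.953′ S, 27° 36.440′ W

Latitude: 29 + 57.2/60 = 29.95333′
Longitude: seconds/60 = 0.44000; minutes = 36 + 0.44000 = 36.44000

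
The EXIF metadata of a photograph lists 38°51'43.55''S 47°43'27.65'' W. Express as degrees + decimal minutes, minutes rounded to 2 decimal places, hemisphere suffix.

38° 51.73′ S, 47° 43.46′ W

φ: 51 + 43.55/60 = 51.7258′
Longitude: 43 + 27.65/60 = 43.4608′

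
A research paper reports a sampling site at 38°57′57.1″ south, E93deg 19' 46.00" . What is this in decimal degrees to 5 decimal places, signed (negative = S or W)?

-38.96586, 93.32944

Lat: 38° + 57/60 + 57.1/3600 = 38 + 0.950000 + 0.015861 = 38.965861
hemisphere S, so the sign is −
λ: 93 + 19/60 + 46/3600 = 93.329444
E → positive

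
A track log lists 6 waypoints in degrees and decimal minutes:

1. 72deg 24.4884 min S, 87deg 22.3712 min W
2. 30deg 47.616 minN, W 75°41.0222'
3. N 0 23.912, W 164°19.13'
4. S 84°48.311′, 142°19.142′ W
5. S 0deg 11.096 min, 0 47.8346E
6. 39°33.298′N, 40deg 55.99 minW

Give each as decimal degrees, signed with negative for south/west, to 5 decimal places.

Point 1:
  φ: 72 + 24.4884/60 = 72.408140
  hemisphere S, so the sign is −
  λ: 22.3712′ = 0.372853°; total 87.372853
  W ⇒ negate
Point 2:
  Lat: 30 + 47.616/60 = 30.793600
  N ⇒ keep positive
  Longitude: 75 + 41.0222/60 = 75.683703
  W → negative
Point 3:
  φ: 0 + 23.912/60 = 0.398533
  N ⇒ keep positive
  Longitude: 19.13′ = 0.318833°; total 164.318833
  hemisphere W, so the sign is −
Point 4:
  φ: 84 + 48.311/60 = 84.805183
  S ⇒ negate
  λ: 142 + 19.142/60 = 142.319033
  hemisphere W, so the sign is −
Point 5:
  φ: 0 + 11.096/60 = 0.184933
  S ⇒ negate
  λ: 0 + 47.8346/60 = 0.797243
  E ⇒ keep positive
Point 6:
  Lat: 39 + 33.298/60 = 39.554967
  N → positive
  λ: 40 + 55.99/60 = 40.933167
  hemisphere W, so the sign is −

1. -72.40814, -87.37285
2. 30.79360, -75.68370
3. 0.39853, -164.31883
4. -84.80518, -142.31903
5. -0.18493, 0.79724
6. 39.55497, -40.93317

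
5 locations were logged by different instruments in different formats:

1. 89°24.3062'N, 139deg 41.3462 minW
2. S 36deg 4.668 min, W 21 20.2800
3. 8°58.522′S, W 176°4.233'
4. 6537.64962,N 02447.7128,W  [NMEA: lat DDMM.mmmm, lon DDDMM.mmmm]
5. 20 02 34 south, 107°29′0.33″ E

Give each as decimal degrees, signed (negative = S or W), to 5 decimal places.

1. 89.40510, -139.68910
2. -36.07780, -21.33800
3. -8.97537, -176.07055
4. 65.62749, -24.79521
5. -20.04278, 107.48343

Point 1:
  φ: 89 + 24.3062/60 = 89.405103
  N ⇒ keep positive
  Lon: 41.3462′ = 0.689103°; total 139.689103
  W ⇒ negate
Point 2:
  Latitude: 4.668′ = 0.077800°; total 36.077800
  S ⇒ negate
  Longitude: 20.28′ = 0.338000°; total 21.338000
  W ⇒ negate
Point 3:
  Latitude: 8 + 58.522/60 = 8.975367
  S ⇒ negate
  Lon: 4.233′ = 0.070550°; total 176.070550
  W → negative
Point 4:
  Lat: split at 2 digits → 65° and 37.64962′; 65 + 37.64962/60 = 65.627494
  N ⇒ keep positive
  Longitude: split at 3 digits → 024° and 47.7128′; 24 + 47.7128/60 = 24.795213
  W ⇒ negate
Point 5:
  φ: 20° + 2/60 + 34/3600 = 20 + 0.033333 + 0.009444 = 20.042778
  S ⇒ negate
  Lon: 107° + 29/60 + 0.33/3600 = 107 + 0.483333 + 0.000092 = 107.483425
  E → positive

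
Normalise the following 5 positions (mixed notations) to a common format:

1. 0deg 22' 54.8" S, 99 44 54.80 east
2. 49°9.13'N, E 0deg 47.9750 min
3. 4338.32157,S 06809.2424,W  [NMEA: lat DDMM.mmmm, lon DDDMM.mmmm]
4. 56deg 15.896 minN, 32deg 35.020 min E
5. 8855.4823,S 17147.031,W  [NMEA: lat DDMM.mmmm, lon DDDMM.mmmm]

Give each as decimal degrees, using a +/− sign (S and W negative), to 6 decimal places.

Point 1:
  Latitude: 0° + 22/60 + 54.8/3600 = 0 + 0.366667 + 0.015222 = 0.3818889
  S ⇒ negate
  λ: 99 + 44/60 + 54.8/3600 = 99.7485556
  E → positive
Point 2:
  Latitude: 49 + 9.13/60 = 49.1521667
  N ⇒ keep positive
  λ: 0 + 47.975/60 = 0.7995833
  E → positive
Point 3:
  Latitude: degrees = first 2 digits = 43, minutes = 38.32157; 43 + 38.32157/60 = 43.6386928
  S ⇒ negate
  λ: split at 3 digits → 068° and 9.2424′; 68 + 9.2424/60 = 68.1540400
  hemisphere W, so the sign is −
Point 4:
  Latitude: 15.896′ = 0.264933°; total 56.2649333
  N → positive
  λ: 35.02′ = 0.583667°; total 32.5836667
  E → positive
Point 5:
  Lat: degrees = first 2 digits = 88, minutes = 55.4823; 88 + 55.4823/60 = 88.9247050
  hemisphere S, so the sign is −
  Longitude: split at 3 digits → 171° and 47.031′; 171 + 47.031/60 = 171.7838500
  W ⇒ negate

1. -0.381889, 99.748556
2. 49.152167, 0.799583
3. -43.638693, -68.154040
4. 56.264933, 32.583667
5. -88.924705, -171.783850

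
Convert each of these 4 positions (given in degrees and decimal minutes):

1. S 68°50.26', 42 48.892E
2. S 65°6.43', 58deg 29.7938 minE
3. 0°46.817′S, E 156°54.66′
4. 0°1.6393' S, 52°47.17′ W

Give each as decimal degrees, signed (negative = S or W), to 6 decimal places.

1. -68.837667, 42.814867
2. -65.107167, 58.496563
3. -0.780283, 156.911000
4. -0.027322, -52.786167

Point 1:
  Latitude: 68 + 50.26/60 = 68.8376667
  hemisphere S, so the sign is −
  λ: 42 + 48.892/60 = 42.8148667
  E ⇒ keep positive
Point 2:
  Latitude: 6.43′ = 0.107167°; total 65.1071667
  S → negative
  λ: 29.7938′ = 0.496563°; total 58.4965633
  E ⇒ keep positive
Point 3:
  Lat: 46.817′ = 0.780283°; total 0.7802833
  S → negative
  Longitude: 156 + 54.66/60 = 156.9110000
  E → positive
Point 4:
  φ: 1.6393′ = 0.027322°; total 0.0273217
  hemisphere S, so the sign is −
  Lon: 52 + 47.17/60 = 52.7861667
  W → negative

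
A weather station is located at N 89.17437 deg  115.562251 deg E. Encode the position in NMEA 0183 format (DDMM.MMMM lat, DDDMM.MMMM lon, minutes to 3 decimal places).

8910.462,N / 11533.735,E

Latitude: 89° + 0.174370 × 60 = 89° 10.46220′
λ: fractional part 0.562251 → 33.73506 minutes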